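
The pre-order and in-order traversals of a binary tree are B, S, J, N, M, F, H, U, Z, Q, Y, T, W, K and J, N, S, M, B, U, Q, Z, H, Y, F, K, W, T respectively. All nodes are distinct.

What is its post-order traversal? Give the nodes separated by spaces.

The first element of pre-order is the root; it splits in-order into left and right subtrees.
Root B: left subtree has 4 nodes {J, N, S, M}, right has 9 {U, Q, Z, H, Y, F, K, W, T}.
  Root S: left subtree has 2 nodes {J, N}, right has 1 {M}.
    Root J: left subtree has 0 nodes { }, right has 1 {N}.
  Root F: left subtree has 5 nodes {U, Q, Z, H, Y}, right has 3 {K, W, T}.
    Root H: left subtree has 3 nodes {U, Q, Z}, right has 1 {Y}.
      Root U: left subtree has 0 nodes { }, right has 2 {Q, Z}.
        Root Z: left subtree has 1 node {Q}, right has 0 { }.
    Root T: left subtree has 2 nodes {K, W}, right has 0 { }.
      Root W: left subtree has 1 node {K}, right has 0 { }.

N J M S Q Z U Y H K W T F B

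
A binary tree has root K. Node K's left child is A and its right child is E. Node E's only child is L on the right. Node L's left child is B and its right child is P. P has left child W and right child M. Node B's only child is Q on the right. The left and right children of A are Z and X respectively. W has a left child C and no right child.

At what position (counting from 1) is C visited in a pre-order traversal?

11

Pre-order visits the node, then its left subtree, then its right subtree.
Visit K.
At K: go left to A.
  Visit A.
  At A: go left to Z.
    Z is a leaf — visit Z.
  At A: go right to X.
    X is a leaf — visit X.
At K: go right to E.
  Visit E.
  At E: no left child.
  At E: go right to L.
    Visit L.
    At L: go left to B.
      Visit B.
      At B: no left child.
      At B: go right to Q.
        Q is a leaf — visit Q.
    At L: go right to P.
      Visit P.
      At P: go left to W.
        Visit W.
        At W: go left to C.
          C is a leaf — visit C.
        At W: no right child.
      At P: go right to M.
        M is a leaf — visit M.
Full pre-order sequence: K, A, Z, X, E, L, B, Q, P, W, C, M.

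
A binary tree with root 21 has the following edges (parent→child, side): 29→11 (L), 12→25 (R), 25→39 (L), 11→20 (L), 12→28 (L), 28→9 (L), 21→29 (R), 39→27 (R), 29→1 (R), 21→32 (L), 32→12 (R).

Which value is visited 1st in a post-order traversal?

Post-order visits the left subtree, then the right subtree, then the node.
At 21: go left to 32.
  At 32: no left child.
  At 32: go right to 12.
    At 12: go left to 28.
      At 28: go left to 9.
        9 is a leaf — visit 9.
      At 28: no right child.
      Visit 28.
    At 12: go right to 25.
      At 25: go left to 39.
        At 39: no left child.
        At 39: go right to 27.
          27 is a leaf — visit 27.
        Visit 39.
      At 25: no right child.
      Visit 25.
    Visit 12.
  Visit 32.
At 21: go right to 29.
  At 29: go left to 11.
    At 11: go left to 20.
      20 is a leaf — visit 20.
    At 11: no right child.
    Visit 11.
  At 29: go right to 1.
    1 is a leaf — visit 1.
  Visit 29.
Visit 21.
Full post-order sequence: 9, 28, 27, 39, 25, 12, 32, 20, 11, 1, 29, 21.

9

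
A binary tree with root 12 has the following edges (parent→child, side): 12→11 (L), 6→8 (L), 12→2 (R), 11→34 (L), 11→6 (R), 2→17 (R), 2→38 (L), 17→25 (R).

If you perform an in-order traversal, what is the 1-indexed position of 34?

In-order visits the left subtree, then the node, then the right subtree.
At 12: go left to 11.
  At 11: go left to 34.
    34 is a leaf — visit 34.
  Visit 11.
  At 11: go right to 6.
    At 6: go left to 8.
      8 is a leaf — visit 8.
    Visit 6.
    At 6: no right child.
Visit 12.
At 12: go right to 2.
  At 2: go left to 38.
    38 is a leaf — visit 38.
  Visit 2.
  At 2: go right to 17.
    At 17: no left child.
    Visit 17.
    At 17: go right to 25.
      25 is a leaf — visit 25.
Full in-order sequence: 34, 11, 8, 6, 12, 38, 2, 17, 25.

1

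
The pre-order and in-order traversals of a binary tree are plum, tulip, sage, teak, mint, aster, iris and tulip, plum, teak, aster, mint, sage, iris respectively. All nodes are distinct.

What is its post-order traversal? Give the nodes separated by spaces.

The first element of pre-order is the root; it splits in-order into left and right subtrees.
Root plum: left subtree has 1 node {tulip}, right has 5 {teak, aster, mint, sage, iris}.
  Root sage: left subtree has 3 nodes {teak, aster, mint}, right has 1 {iris}.
    Root teak: left subtree has 0 nodes { }, right has 2 {aster, mint}.
      Root mint: left subtree has 1 node {aster}, right has 0 { }.

tulip aster mint teak iris sage plum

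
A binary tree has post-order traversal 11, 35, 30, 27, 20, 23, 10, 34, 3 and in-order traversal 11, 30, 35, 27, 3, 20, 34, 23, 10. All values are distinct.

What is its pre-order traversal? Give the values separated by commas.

The last element of post-order is the root; it splits in-order into left and right subtrees.
Root 3: left subtree has 4 nodes {11, 30, 35, 27}, right has 4 {20, 34, 23, 10}.
  Root 27: left subtree has 3 nodes {11, 30, 35}, right has 0 { }.
    Root 30: left subtree has 1 node {11}, right has 1 {35}.
  Root 34: left subtree has 1 node {20}, right has 2 {23, 10}.
    Root 10: left subtree has 1 node {23}, right has 0 { }.

3, 27, 30, 11, 35, 34, 20, 10, 23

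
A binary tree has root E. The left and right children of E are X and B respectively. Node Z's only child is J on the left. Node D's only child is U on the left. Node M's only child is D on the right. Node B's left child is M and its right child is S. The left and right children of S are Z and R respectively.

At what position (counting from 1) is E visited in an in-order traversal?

2

In-order visits the left subtree, then the node, then the right subtree.
At E: go left to X.
  X is a leaf — visit X.
Visit E.
At E: go right to B.
  At B: go left to M.
    At M: no left child.
    Visit M.
    At M: go right to D.
      At D: go left to U.
        U is a leaf — visit U.
      Visit D.
      At D: no right child.
  Visit B.
  At B: go right to S.
    At S: go left to Z.
      At Z: go left to J.
        J is a leaf — visit J.
      Visit Z.
      At Z: no right child.
    Visit S.
    At S: go right to R.
      R is a leaf — visit R.
Full in-order sequence: X, E, M, U, D, B, J, Z, S, R.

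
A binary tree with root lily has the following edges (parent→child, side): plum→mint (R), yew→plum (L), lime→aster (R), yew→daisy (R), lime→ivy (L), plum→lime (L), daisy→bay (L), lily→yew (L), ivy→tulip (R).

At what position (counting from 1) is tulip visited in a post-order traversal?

Post-order visits the left subtree, then the right subtree, then the node.
At lily: go left to yew.
  At yew: go left to plum.
    At plum: go left to lime.
      At lime: go left to ivy.
        At ivy: no left child.
        At ivy: go right to tulip.
          tulip is a leaf — visit tulip.
        Visit ivy.
      At lime: go right to aster.
        aster is a leaf — visit aster.
      Visit lime.
    At plum: go right to mint.
      mint is a leaf — visit mint.
    Visit plum.
  At yew: go right to daisy.
    At daisy: go left to bay.
      bay is a leaf — visit bay.
    At daisy: no right child.
    Visit daisy.
  Visit yew.
At lily: no right child.
Visit lily.
Full post-order sequence: tulip, ivy, aster, lime, mint, plum, bay, daisy, yew, lily.

1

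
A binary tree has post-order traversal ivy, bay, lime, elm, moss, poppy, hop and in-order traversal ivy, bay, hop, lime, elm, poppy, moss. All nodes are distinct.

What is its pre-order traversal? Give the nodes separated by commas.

hop, bay, ivy, poppy, elm, lime, moss

The last element of post-order is the root; it splits in-order into left and right subtrees.
Root hop: left subtree has 2 nodes {ivy, bay}, right has 4 {lime, elm, poppy, moss}.
  Root bay: left subtree has 1 node {ivy}, right has 0 { }.
  Root poppy: left subtree has 2 nodes {lime, elm}, right has 1 {moss}.
    Root elm: left subtree has 1 node {lime}, right has 0 { }.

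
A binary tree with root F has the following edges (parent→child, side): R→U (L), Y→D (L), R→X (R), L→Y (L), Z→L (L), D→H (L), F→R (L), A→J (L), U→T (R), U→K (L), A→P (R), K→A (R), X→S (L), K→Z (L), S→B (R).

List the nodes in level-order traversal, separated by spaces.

F R U X K T S Z A B L J P Y D H

Level-order visits nodes level by level from the root, left to right within each level.
Level 0: F
Level 1: R
Level 2: U, X
Level 3: K, T, S
Level 4: Z, A, B
Level 5: L, J, P
Level 6: Y
Level 7: D
Level 8: H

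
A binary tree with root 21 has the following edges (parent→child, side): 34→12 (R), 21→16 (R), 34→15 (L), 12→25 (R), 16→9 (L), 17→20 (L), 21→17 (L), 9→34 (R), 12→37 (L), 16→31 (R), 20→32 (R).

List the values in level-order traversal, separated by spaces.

Level-order visits nodes level by level from the root, left to right within each level.
Level 0: 21
Level 1: 17, 16
Level 2: 20, 9, 31
Level 3: 32, 34
Level 4: 15, 12
Level 5: 37, 25

21 17 16 20 9 31 32 34 15 12 37 25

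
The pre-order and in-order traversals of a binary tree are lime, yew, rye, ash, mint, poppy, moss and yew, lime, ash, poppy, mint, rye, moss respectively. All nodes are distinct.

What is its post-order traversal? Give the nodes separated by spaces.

yew poppy mint ash moss rye lime

The first element of pre-order is the root; it splits in-order into left and right subtrees.
Root lime: left subtree has 1 node {yew}, right has 5 {ash, poppy, mint, rye, moss}.
  Root rye: left subtree has 3 nodes {ash, poppy, mint}, right has 1 {moss}.
    Root ash: left subtree has 0 nodes { }, right has 2 {poppy, mint}.
      Root mint: left subtree has 1 node {poppy}, right has 0 { }.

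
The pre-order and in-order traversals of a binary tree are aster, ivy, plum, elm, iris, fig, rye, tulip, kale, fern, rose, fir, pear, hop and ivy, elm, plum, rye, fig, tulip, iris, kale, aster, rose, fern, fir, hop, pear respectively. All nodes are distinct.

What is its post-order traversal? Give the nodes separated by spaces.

elm rye tulip fig kale iris plum ivy rose hop pear fir fern aster

The first element of pre-order is the root; it splits in-order into left and right subtrees.
Root aster: left subtree has 8 nodes {ivy, elm, plum, rye, fig, tulip, iris, kale}, right has 5 {rose, fern, fir, hop, pear}.
  Root ivy: left subtree has 0 nodes { }, right has 7 {elm, plum, rye, fig, tulip, iris, kale}.
    Root plum: left subtree has 1 node {elm}, right has 5 {rye, fig, tulip, iris, kale}.
      Root iris: left subtree has 3 nodes {rye, fig, tulip}, right has 1 {kale}.
        Root fig: left subtree has 1 node {rye}, right has 1 {tulip}.
  Root fern: left subtree has 1 node {rose}, right has 3 {fir, hop, pear}.
    Root fir: left subtree has 0 nodes { }, right has 2 {hop, pear}.
      Root pear: left subtree has 1 node {hop}, right has 0 { }.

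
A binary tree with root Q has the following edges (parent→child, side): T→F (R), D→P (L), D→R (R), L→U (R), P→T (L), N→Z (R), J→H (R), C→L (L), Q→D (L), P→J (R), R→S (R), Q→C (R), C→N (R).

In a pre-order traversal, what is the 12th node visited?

U

Pre-order visits the node, then its left subtree, then its right subtree.
Visit Q.
At Q: go left to D.
  Visit D.
  At D: go left to P.
    Visit P.
    At P: go left to T.
      Visit T.
      At T: no left child.
      At T: go right to F.
        F is a leaf — visit F.
    At P: go right to J.
      Visit J.
      At J: no left child.
      At J: go right to H.
        H is a leaf — visit H.
  At D: go right to R.
    Visit R.
    At R: no left child.
    At R: go right to S.
      S is a leaf — visit S.
At Q: go right to C.
  Visit C.
  At C: go left to L.
    Visit L.
    At L: no left child.
    At L: go right to U.
      U is a leaf — visit U.
  At C: go right to N.
    Visit N.
    At N: no left child.
    At N: go right to Z.
      Z is a leaf — visit Z.
Full pre-order sequence: Q, D, P, T, F, J, H, R, S, C, L, U, N, Z.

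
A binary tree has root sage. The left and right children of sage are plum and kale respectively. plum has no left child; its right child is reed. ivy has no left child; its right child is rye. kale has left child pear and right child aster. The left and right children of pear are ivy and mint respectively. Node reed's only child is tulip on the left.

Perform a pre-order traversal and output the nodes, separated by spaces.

Pre-order visits the node, then its left subtree, then its right subtree.
Visit sage.
At sage: go left to plum.
  Visit plum.
  At plum: no left child.
  At plum: go right to reed.
    Visit reed.
    At reed: go left to tulip.
      tulip is a leaf — visit tulip.
    At reed: no right child.
At sage: go right to kale.
  Visit kale.
  At kale: go left to pear.
    Visit pear.
    At pear: go left to ivy.
      Visit ivy.
      At ivy: no left child.
      At ivy: go right to rye.
        rye is a leaf — visit rye.
    At pear: go right to mint.
      mint is a leaf — visit mint.
  At kale: go right to aster.
    aster is a leaf — visit aster.

sage plum reed tulip kale pear ivy rye mint aster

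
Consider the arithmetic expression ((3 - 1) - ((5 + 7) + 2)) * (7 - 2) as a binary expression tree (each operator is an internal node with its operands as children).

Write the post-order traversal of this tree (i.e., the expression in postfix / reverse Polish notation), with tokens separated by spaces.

Post-order on an expression tree gives postfix notation: for each operator, emit left operand, right operand, then the operator.

3 1 - 5 7 + 2 + - 7 2 - *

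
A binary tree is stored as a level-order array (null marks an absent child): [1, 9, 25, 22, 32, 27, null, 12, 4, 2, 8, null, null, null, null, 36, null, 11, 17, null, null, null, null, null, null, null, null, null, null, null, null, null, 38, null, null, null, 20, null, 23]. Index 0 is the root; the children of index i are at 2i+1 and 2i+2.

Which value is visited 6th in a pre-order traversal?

Pre-order visits the node, then its left subtree, then its right subtree.
Visit 1.
At 1: go left to 9.
  Visit 9.
  At 9: go left to 22.
    Visit 22.
    At 22: go left to 12.
      Visit 12.
      At 12: go left to 36.
        Visit 36.
        At 36: no left child.
        At 36: go right to 38.
          38 is a leaf — visit 38.
      At 12: no right child.
    At 22: go right to 4.
      Visit 4.
      At 4: go left to 11.
        Visit 11.
        At 11: no left child.
        At 11: go right to 20.
          20 is a leaf — visit 20.
      At 4: go right to 17.
        Visit 17.
        At 17: no left child.
        At 17: go right to 23.
          23 is a leaf — visit 23.
  At 9: go right to 32.
    Visit 32.
    At 32: go left to 2.
      2 is a leaf — visit 2.
    At 32: go right to 8.
      8 is a leaf — visit 8.
At 1: go right to 25.
  Visit 25.
  At 25: go left to 27.
    27 is a leaf — visit 27.
  At 25: no right child.
Full pre-order sequence: 1, 9, 22, 12, 36, 38, 4, 11, 20, 17, 23, 32, 2, 8, 25, 27.

38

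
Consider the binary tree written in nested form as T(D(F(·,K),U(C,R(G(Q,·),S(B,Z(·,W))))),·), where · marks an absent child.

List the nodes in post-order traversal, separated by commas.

Post-order visits the left subtree, then the right subtree, then the node.
At T: go left to D.
  At D: go left to F.
    At F: no left child.
    At F: go right to K.
      K is a leaf — visit K.
    Visit F.
  At D: go right to U.
    At U: go left to C.
      C is a leaf — visit C.
    At U: go right to R.
      At R: go left to G.
        At G: go left to Q.
          Q is a leaf — visit Q.
        At G: no right child.
        Visit G.
      At R: go right to S.
        At S: go left to B.
          B is a leaf — visit B.
        At S: go right to Z.
          At Z: no left child.
          At Z: go right to W.
            W is a leaf — visit W.
          Visit Z.
        Visit S.
      Visit R.
    Visit U.
  Visit D.
At T: no right child.
Visit T.

K, F, C, Q, G, B, W, Z, S, R, U, D, T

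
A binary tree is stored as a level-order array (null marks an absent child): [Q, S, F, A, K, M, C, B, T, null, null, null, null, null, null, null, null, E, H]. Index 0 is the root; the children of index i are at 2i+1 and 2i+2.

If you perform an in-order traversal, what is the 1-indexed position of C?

In-order visits the left subtree, then the node, then the right subtree.
At Q: go left to S.
  At S: go left to A.
    At A: go left to B.
      B is a leaf — visit B.
    Visit A.
    At A: go right to T.
      At T: go left to E.
        E is a leaf — visit E.
      Visit T.
      At T: go right to H.
        H is a leaf — visit H.
  Visit S.
  At S: go right to K.
    K is a leaf — visit K.
Visit Q.
At Q: go right to F.
  At F: go left to M.
    M is a leaf — visit M.
  Visit F.
  At F: go right to C.
    C is a leaf — visit C.
Full in-order sequence: B, A, E, T, H, S, K, Q, M, F, C.

11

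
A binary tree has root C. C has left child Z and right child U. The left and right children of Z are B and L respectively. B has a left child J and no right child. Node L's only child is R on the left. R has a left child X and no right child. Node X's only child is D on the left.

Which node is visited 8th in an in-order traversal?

C

In-order visits the left subtree, then the node, then the right subtree.
At C: go left to Z.
  At Z: go left to B.
    At B: go left to J.
      J is a leaf — visit J.
    Visit B.
    At B: no right child.
  Visit Z.
  At Z: go right to L.
    At L: go left to R.
      At R: go left to X.
        At X: go left to D.
          D is a leaf — visit D.
        Visit X.
        At X: no right child.
      Visit R.
      At R: no right child.
    Visit L.
    At L: no right child.
Visit C.
At C: go right to U.
  U is a leaf — visit U.
Full in-order sequence: J, B, Z, D, X, R, L, C, U.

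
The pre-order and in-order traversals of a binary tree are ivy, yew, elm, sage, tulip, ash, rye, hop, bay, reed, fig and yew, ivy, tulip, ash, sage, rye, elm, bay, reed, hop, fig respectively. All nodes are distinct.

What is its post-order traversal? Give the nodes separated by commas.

The first element of pre-order is the root; it splits in-order into left and right subtrees.
Root ivy: left subtree has 1 node {yew}, right has 9 {tulip, ash, sage, rye, elm, bay, reed, hop, fig}.
  Root elm: left subtree has 4 nodes {tulip, ash, sage, rye}, right has 4 {bay, reed, hop, fig}.
    Root sage: left subtree has 2 nodes {tulip, ash}, right has 1 {rye}.
      Root tulip: left subtree has 0 nodes { }, right has 1 {ash}.
    Root hop: left subtree has 2 nodes {bay, reed}, right has 1 {fig}.
      Root bay: left subtree has 0 nodes { }, right has 1 {reed}.

yew, ash, tulip, rye, sage, reed, bay, fig, hop, elm, ivy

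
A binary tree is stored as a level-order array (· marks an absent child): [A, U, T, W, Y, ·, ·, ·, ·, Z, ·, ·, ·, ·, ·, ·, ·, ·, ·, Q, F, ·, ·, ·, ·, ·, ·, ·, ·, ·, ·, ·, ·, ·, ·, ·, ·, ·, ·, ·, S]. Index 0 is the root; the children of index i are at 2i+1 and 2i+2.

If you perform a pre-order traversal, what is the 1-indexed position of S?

7

Pre-order visits the node, then its left subtree, then its right subtree.
Visit A.
At A: go left to U.
  Visit U.
  At U: go left to W.
    W is a leaf — visit W.
  At U: go right to Y.
    Visit Y.
    At Y: go left to Z.
      Visit Z.
      At Z: go left to Q.
        Visit Q.
        At Q: no left child.
        At Q: go right to S.
          S is a leaf — visit S.
      At Z: go right to F.
        F is a leaf — visit F.
    At Y: no right child.
At A: go right to T.
  T is a leaf — visit T.
Full pre-order sequence: A, U, W, Y, Z, Q, S, F, T.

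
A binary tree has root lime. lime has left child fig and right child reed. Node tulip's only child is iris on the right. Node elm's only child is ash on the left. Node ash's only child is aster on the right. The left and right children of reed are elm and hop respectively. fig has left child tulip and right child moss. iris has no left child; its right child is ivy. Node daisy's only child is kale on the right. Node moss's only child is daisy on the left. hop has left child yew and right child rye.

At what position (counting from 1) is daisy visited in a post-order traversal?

Post-order visits the left subtree, then the right subtree, then the node.
At lime: go left to fig.
  At fig: go left to tulip.
    At tulip: no left child.
    At tulip: go right to iris.
      At iris: no left child.
      At iris: go right to ivy.
        ivy is a leaf — visit ivy.
      Visit iris.
    Visit tulip.
  At fig: go right to moss.
    At moss: go left to daisy.
      At daisy: no left child.
      At daisy: go right to kale.
        kale is a leaf — visit kale.
      Visit daisy.
    At moss: no right child.
    Visit moss.
  Visit fig.
At lime: go right to reed.
  At reed: go left to elm.
    At elm: go left to ash.
      At ash: no left child.
      At ash: go right to aster.
        aster is a leaf — visit aster.
      Visit ash.
    At elm: no right child.
    Visit elm.
  At reed: go right to hop.
    At hop: go left to yew.
      yew is a leaf — visit yew.
    At hop: go right to rye.
      rye is a leaf — visit rye.
    Visit hop.
  Visit reed.
Visit lime.
Full post-order sequence: ivy, iris, tulip, kale, daisy, moss, fig, aster, ash, elm, yew, rye, hop, reed, lime.

5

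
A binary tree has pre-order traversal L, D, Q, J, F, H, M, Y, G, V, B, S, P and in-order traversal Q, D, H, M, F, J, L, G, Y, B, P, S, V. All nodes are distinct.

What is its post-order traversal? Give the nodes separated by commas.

The first element of pre-order is the root; it splits in-order into left and right subtrees.
Root L: left subtree has 6 nodes {Q, D, H, M, F, J}, right has 6 {G, Y, B, P, S, V}.
  Root D: left subtree has 1 node {Q}, right has 4 {H, M, F, J}.
    Root J: left subtree has 3 nodes {H, M, F}, right has 0 { }.
      Root F: left subtree has 2 nodes {H, M}, right has 0 { }.
        Root H: left subtree has 0 nodes { }, right has 1 {M}.
  Root Y: left subtree has 1 node {G}, right has 4 {B, P, S, V}.
    Root V: left subtree has 3 nodes {B, P, S}, right has 0 { }.
      Root B: left subtree has 0 nodes { }, right has 2 {P, S}.
        Root S: left subtree has 1 node {P}, right has 0 { }.

Q, M, H, F, J, D, G, P, S, B, V, Y, L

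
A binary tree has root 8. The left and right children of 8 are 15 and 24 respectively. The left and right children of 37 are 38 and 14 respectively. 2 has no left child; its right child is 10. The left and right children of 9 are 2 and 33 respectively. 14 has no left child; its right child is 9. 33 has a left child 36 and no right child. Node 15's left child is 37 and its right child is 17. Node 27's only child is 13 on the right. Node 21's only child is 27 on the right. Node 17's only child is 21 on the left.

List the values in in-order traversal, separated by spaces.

In-order visits the left subtree, then the node, then the right subtree.
At 8: go left to 15.
  At 15: go left to 37.
    At 37: go left to 38.
      38 is a leaf — visit 38.
    Visit 37.
    At 37: go right to 14.
      At 14: no left child.
      Visit 14.
      At 14: go right to 9.
        At 9: go left to 2.
          At 2: no left child.
          Visit 2.
          At 2: go right to 10.
            10 is a leaf — visit 10.
        Visit 9.
        At 9: go right to 33.
          At 33: go left to 36.
            36 is a leaf — visit 36.
          Visit 33.
          At 33: no right child.
  Visit 15.
  At 15: go right to 17.
    At 17: go left to 21.
      At 21: no left child.
      Visit 21.
      At 21: go right to 27.
        At 27: no left child.
        Visit 27.
        At 27: go right to 13.
          13 is a leaf — visit 13.
    Visit 17.
    At 17: no right child.
Visit 8.
At 8: go right to 24.
  24 is a leaf — visit 24.

38 37 14 2 10 9 36 33 15 21 27 13 17 8 24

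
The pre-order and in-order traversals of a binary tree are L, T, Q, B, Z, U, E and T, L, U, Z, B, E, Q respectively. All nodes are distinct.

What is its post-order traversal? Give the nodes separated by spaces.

T U Z E B Q L

The first element of pre-order is the root; it splits in-order into left and right subtrees.
Root L: left subtree has 1 node {T}, right has 5 {U, Z, B, E, Q}.
  Root Q: left subtree has 4 nodes {U, Z, B, E}, right has 0 { }.
    Root B: left subtree has 2 nodes {U, Z}, right has 1 {E}.
      Root Z: left subtree has 1 node {U}, right has 0 { }.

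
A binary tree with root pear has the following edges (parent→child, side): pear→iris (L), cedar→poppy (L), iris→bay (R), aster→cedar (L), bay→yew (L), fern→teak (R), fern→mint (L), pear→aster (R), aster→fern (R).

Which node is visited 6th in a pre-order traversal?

cedar

Pre-order visits the node, then its left subtree, then its right subtree.
Visit pear.
At pear: go left to iris.
  Visit iris.
  At iris: no left child.
  At iris: go right to bay.
    Visit bay.
    At bay: go left to yew.
      yew is a leaf — visit yew.
    At bay: no right child.
At pear: go right to aster.
  Visit aster.
  At aster: go left to cedar.
    Visit cedar.
    At cedar: go left to poppy.
      poppy is a leaf — visit poppy.
    At cedar: no right child.
  At aster: go right to fern.
    Visit fern.
    At fern: go left to mint.
      mint is a leaf — visit mint.
    At fern: go right to teak.
      teak is a leaf — visit teak.
Full pre-order sequence: pear, iris, bay, yew, aster, cedar, poppy, fern, mint, teak.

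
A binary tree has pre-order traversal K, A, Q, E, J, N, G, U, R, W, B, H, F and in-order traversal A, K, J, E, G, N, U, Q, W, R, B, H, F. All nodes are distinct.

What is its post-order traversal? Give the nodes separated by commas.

The first element of pre-order is the root; it splits in-order into left and right subtrees.
Root K: left subtree has 1 node {A}, right has 11 {J, E, G, N, U, Q, W, R, B, H, F}.
  Root Q: left subtree has 5 nodes {J, E, G, N, U}, right has 5 {W, R, B, H, F}.
    Root E: left subtree has 1 node {J}, right has 3 {G, N, U}.
      Root N: left subtree has 1 node {G}, right has 1 {U}.
    Root R: left subtree has 1 node {W}, right has 3 {B, H, F}.
      Root B: left subtree has 0 nodes { }, right has 2 {H, F}.
        Root H: left subtree has 0 nodes { }, right has 1 {F}.

A, J, G, U, N, E, W, F, H, B, R, Q, K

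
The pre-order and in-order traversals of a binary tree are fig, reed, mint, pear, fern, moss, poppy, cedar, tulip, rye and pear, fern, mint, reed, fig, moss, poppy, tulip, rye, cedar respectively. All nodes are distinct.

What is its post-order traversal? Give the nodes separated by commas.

The first element of pre-order is the root; it splits in-order into left and right subtrees.
Root fig: left subtree has 4 nodes {pear, fern, mint, reed}, right has 5 {moss, poppy, tulip, rye, cedar}.
  Root reed: left subtree has 3 nodes {pear, fern, mint}, right has 0 { }.
    Root mint: left subtree has 2 nodes {pear, fern}, right has 0 { }.
      Root pear: left subtree has 0 nodes { }, right has 1 {fern}.
  Root moss: left subtree has 0 nodes { }, right has 4 {poppy, tulip, rye, cedar}.
    Root poppy: left subtree has 0 nodes { }, right has 3 {tulip, rye, cedar}.
      Root cedar: left subtree has 2 nodes {tulip, rye}, right has 0 { }.
        Root tulip: left subtree has 0 nodes { }, right has 1 {rye}.

fern, pear, mint, reed, rye, tulip, cedar, poppy, moss, fig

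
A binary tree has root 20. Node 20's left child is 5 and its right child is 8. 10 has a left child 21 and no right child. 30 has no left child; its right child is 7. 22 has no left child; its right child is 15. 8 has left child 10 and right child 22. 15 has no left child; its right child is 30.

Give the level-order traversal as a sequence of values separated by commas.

Level-order visits nodes level by level from the root, left to right within each level.
Level 0: 20
Level 1: 5, 8
Level 2: 10, 22
Level 3: 21, 15
Level 4: 30
Level 5: 7

20, 5, 8, 10, 22, 21, 15, 30, 7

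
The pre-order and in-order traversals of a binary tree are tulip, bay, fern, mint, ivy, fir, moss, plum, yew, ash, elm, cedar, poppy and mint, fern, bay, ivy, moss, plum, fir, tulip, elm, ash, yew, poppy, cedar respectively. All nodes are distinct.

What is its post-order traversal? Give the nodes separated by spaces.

mint fern plum moss fir ivy bay elm ash poppy cedar yew tulip

The first element of pre-order is the root; it splits in-order into left and right subtrees.
Root tulip: left subtree has 7 nodes {mint, fern, bay, ivy, moss, plum, fir}, right has 5 {elm, ash, yew, poppy, cedar}.
  Root bay: left subtree has 2 nodes {mint, fern}, right has 4 {ivy, moss, plum, fir}.
    Root fern: left subtree has 1 node {mint}, right has 0 { }.
    Root ivy: left subtree has 0 nodes { }, right has 3 {moss, plum, fir}.
      Root fir: left subtree has 2 nodes {moss, plum}, right has 0 { }.
        Root moss: left subtree has 0 nodes { }, right has 1 {plum}.
  Root yew: left subtree has 2 nodes {elm, ash}, right has 2 {poppy, cedar}.
    Root ash: left subtree has 1 node {elm}, right has 0 { }.
    Root cedar: left subtree has 1 node {poppy}, right has 0 { }.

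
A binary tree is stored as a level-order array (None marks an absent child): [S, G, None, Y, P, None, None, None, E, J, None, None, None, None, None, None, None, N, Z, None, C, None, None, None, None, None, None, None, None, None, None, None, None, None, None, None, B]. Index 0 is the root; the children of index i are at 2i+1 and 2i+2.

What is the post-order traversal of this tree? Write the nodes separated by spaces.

B N Z E Y C J P G S

Post-order visits the left subtree, then the right subtree, then the node.
At S: go left to G.
  At G: go left to Y.
    At Y: no left child.
    At Y: go right to E.
      At E: go left to N.
        At N: no left child.
        At N: go right to B.
          B is a leaf — visit B.
        Visit N.
      At E: go right to Z.
        Z is a leaf — visit Z.
      Visit E.
    Visit Y.
  At G: go right to P.
    At P: go left to J.
      At J: no left child.
      At J: go right to C.
        C is a leaf — visit C.
      Visit J.
    At P: no right child.
    Visit P.
  Visit G.
At S: no right child.
Visit S.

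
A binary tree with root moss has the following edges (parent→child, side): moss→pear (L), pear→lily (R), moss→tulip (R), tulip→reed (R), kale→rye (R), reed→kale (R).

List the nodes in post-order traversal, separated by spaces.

Post-order visits the left subtree, then the right subtree, then the node.
At moss: go left to pear.
  At pear: no left child.
  At pear: go right to lily.
    lily is a leaf — visit lily.
  Visit pear.
At moss: go right to tulip.
  At tulip: no left child.
  At tulip: go right to reed.
    At reed: no left child.
    At reed: go right to kale.
      At kale: no left child.
      At kale: go right to rye.
        rye is a leaf — visit rye.
      Visit kale.
    Visit reed.
  Visit tulip.
Visit moss.

lily pear rye kale reed tulip moss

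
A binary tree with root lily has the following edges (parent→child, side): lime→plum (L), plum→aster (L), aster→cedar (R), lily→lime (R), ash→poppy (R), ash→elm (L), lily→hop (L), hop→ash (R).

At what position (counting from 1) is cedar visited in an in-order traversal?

In-order visits the left subtree, then the node, then the right subtree.
At lily: go left to hop.
  At hop: no left child.
  Visit hop.
  At hop: go right to ash.
    At ash: go left to elm.
      elm is a leaf — visit elm.
    Visit ash.
    At ash: go right to poppy.
      poppy is a leaf — visit poppy.
Visit lily.
At lily: go right to lime.
  At lime: go left to plum.
    At plum: go left to aster.
      At aster: no left child.
      Visit aster.
      At aster: go right to cedar.
        cedar is a leaf — visit cedar.
    Visit plum.
    At plum: no right child.
  Visit lime.
  At lime: no right child.
Full in-order sequence: hop, elm, ash, poppy, lily, aster, cedar, plum, lime.

7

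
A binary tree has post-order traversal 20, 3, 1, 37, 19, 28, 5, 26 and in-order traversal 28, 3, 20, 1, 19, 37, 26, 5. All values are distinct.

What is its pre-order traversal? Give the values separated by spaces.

26 28 19 1 3 20 37 5

The last element of post-order is the root; it splits in-order into left and right subtrees.
Root 26: left subtree has 6 nodes {28, 3, 20, 1, 19, 37}, right has 1 {5}.
  Root 28: left subtree has 0 nodes { }, right has 5 {3, 20, 1, 19, 37}.
    Root 19: left subtree has 3 nodes {3, 20, 1}, right has 1 {37}.
      Root 1: left subtree has 2 nodes {3, 20}, right has 0 { }.
        Root 3: left subtree has 0 nodes { }, right has 1 {20}.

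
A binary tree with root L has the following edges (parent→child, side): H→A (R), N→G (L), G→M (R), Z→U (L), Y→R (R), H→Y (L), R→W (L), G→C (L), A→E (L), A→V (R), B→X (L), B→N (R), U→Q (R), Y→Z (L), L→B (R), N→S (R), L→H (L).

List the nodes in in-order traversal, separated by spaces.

U Q Z Y W R H E A V L X B C G M N S

In-order visits the left subtree, then the node, then the right subtree.
At L: go left to H.
  At H: go left to Y.
    At Y: go left to Z.
      At Z: go left to U.
        At U: no left child.
        Visit U.
        At U: go right to Q.
          Q is a leaf — visit Q.
      Visit Z.
      At Z: no right child.
    Visit Y.
    At Y: go right to R.
      At R: go left to W.
        W is a leaf — visit W.
      Visit R.
      At R: no right child.
  Visit H.
  At H: go right to A.
    At A: go left to E.
      E is a leaf — visit E.
    Visit A.
    At A: go right to V.
      V is a leaf — visit V.
Visit L.
At L: go right to B.
  At B: go left to X.
    X is a leaf — visit X.
  Visit B.
  At B: go right to N.
    At N: go left to G.
      At G: go left to C.
        C is a leaf — visit C.
      Visit G.
      At G: go right to M.
        M is a leaf — visit M.
    Visit N.
    At N: go right to S.
      S is a leaf — visit S.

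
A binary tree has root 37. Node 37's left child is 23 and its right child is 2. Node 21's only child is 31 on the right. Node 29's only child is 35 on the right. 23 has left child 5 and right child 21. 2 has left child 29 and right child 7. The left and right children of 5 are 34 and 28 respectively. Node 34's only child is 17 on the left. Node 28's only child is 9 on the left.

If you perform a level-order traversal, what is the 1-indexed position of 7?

Level-order visits nodes level by level from the root, left to right within each level.
Level 0: 37
Level 1: 23, 2
Level 2: 5, 21, 29, 7
Level 3: 34, 28, 31, 35
Level 4: 17, 9
Full level-order sequence: 37, 23, 2, 5, 21, 29, 7, 34, 28, 31, 35, 17, 9.

7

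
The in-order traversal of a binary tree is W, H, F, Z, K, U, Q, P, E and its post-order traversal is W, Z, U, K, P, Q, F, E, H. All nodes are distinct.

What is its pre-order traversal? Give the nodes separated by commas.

H, W, E, F, Q, K, Z, U, P

The last element of post-order is the root; it splits in-order into left and right subtrees.
Root H: left subtree has 1 node {W}, right has 7 {F, Z, K, U, Q, P, E}.
  Root E: left subtree has 6 nodes {F, Z, K, U, Q, P}, right has 0 { }.
    Root F: left subtree has 0 nodes { }, right has 5 {Z, K, U, Q, P}.
      Root Q: left subtree has 3 nodes {Z, K, U}, right has 1 {P}.
        Root K: left subtree has 1 node {Z}, right has 1 {U}.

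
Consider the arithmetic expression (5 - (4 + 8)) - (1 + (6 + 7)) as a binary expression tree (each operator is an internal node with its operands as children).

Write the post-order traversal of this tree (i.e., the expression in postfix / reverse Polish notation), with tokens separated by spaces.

5 4 8 + - 1 6 7 + + -

Post-order on an expression tree gives postfix notation: for each operator, emit left operand, right operand, then the operator.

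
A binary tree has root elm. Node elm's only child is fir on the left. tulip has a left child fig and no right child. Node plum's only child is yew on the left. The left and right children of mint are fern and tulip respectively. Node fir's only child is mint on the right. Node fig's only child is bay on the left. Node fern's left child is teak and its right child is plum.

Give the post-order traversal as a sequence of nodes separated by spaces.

Post-order visits the left subtree, then the right subtree, then the node.
At elm: go left to fir.
  At fir: no left child.
  At fir: go right to mint.
    At mint: go left to fern.
      At fern: go left to teak.
        teak is a leaf — visit teak.
      At fern: go right to plum.
        At plum: go left to yew.
          yew is a leaf — visit yew.
        At plum: no right child.
        Visit plum.
      Visit fern.
    At mint: go right to tulip.
      At tulip: go left to fig.
        At fig: go left to bay.
          bay is a leaf — visit bay.
        At fig: no right child.
        Visit fig.
      At tulip: no right child.
      Visit tulip.
    Visit mint.
  Visit fir.
At elm: no right child.
Visit elm.

teak yew plum fern bay fig tulip mint fir elm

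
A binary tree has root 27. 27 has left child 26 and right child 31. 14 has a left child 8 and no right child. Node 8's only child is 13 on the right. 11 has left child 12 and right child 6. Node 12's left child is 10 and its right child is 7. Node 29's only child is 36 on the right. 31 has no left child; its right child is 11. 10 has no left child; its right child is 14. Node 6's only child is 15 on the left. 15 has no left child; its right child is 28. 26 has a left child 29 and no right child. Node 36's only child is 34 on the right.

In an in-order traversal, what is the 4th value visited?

26

In-order visits the left subtree, then the node, then the right subtree.
At 27: go left to 26.
  At 26: go left to 29.
    At 29: no left child.
    Visit 29.
    At 29: go right to 36.
      At 36: no left child.
      Visit 36.
      At 36: go right to 34.
        34 is a leaf — visit 34.
  Visit 26.
  At 26: no right child.
Visit 27.
At 27: go right to 31.
  At 31: no left child.
  Visit 31.
  At 31: go right to 11.
    At 11: go left to 12.
      At 12: go left to 10.
        At 10: no left child.
        Visit 10.
        At 10: go right to 14.
          At 14: go left to 8.
            At 8: no left child.
            Visit 8.
            At 8: go right to 13.
              13 is a leaf — visit 13.
          Visit 14.
          At 14: no right child.
      Visit 12.
      At 12: go right to 7.
        7 is a leaf — visit 7.
    Visit 11.
    At 11: go right to 6.
      At 6: go left to 15.
        At 15: no left child.
        Visit 15.
        At 15: go right to 28.
          28 is a leaf — visit 28.
      Visit 6.
      At 6: no right child.
Full in-order sequence: 29, 36, 34, 26, 27, 31, 10, 8, 13, 14, 12, 7, 11, 15, 28, 6.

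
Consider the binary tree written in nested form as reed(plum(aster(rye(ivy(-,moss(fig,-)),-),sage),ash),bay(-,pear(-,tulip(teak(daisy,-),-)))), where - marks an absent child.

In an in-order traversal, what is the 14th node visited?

In-order visits the left subtree, then the node, then the right subtree.
At reed: go left to plum.
  At plum: go left to aster.
    At aster: go left to rye.
      At rye: go left to ivy.
        At ivy: no left child.
        Visit ivy.
        At ivy: go right to moss.
          At moss: go left to fig.
            fig is a leaf — visit fig.
          Visit moss.
          At moss: no right child.
      Visit rye.
      At rye: no right child.
    Visit aster.
    At aster: go right to sage.
      sage is a leaf — visit sage.
  Visit plum.
  At plum: go right to ash.
    ash is a leaf — visit ash.
Visit reed.
At reed: go right to bay.
  At bay: no left child.
  Visit bay.
  At bay: go right to pear.
    At pear: no left child.
    Visit pear.
    At pear: go right to tulip.
      At tulip: go left to teak.
        At teak: go left to daisy.
          daisy is a leaf — visit daisy.
        Visit teak.
        At teak: no right child.
      Visit tulip.
      At tulip: no right child.
Full in-order sequence: ivy, fig, moss, rye, aster, sage, plum, ash, reed, bay, pear, daisy, teak, tulip.

tulip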